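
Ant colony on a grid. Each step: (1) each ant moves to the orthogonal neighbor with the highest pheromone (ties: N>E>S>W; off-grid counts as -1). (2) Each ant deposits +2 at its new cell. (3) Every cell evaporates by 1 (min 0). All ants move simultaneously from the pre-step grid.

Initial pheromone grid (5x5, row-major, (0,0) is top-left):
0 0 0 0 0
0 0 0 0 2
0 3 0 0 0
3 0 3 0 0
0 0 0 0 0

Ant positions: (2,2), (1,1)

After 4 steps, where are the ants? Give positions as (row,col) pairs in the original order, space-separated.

Step 1: ant0:(2,2)->S->(3,2) | ant1:(1,1)->S->(2,1)
  grid max=4 at (2,1)
Step 2: ant0:(3,2)->N->(2,2) | ant1:(2,1)->N->(1,1)
  grid max=3 at (2,1)
Step 3: ant0:(2,2)->S->(3,2) | ant1:(1,1)->S->(2,1)
  grid max=4 at (2,1)
Step 4: ant0:(3,2)->N->(2,2) | ant1:(2,1)->N->(1,1)
  grid max=3 at (2,1)

(2,2) (1,1)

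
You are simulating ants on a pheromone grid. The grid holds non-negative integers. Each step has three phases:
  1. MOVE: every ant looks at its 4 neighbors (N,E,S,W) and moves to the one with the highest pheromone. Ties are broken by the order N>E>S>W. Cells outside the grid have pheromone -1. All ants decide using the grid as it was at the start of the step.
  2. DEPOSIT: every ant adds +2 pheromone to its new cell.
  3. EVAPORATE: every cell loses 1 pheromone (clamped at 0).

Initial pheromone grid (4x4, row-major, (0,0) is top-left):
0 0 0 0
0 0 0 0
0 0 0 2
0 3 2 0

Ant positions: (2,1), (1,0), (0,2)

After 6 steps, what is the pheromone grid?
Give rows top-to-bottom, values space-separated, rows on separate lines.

After step 1: ants at (3,1),(0,0),(0,3)
  1 0 0 1
  0 0 0 0
  0 0 0 1
  0 4 1 0
After step 2: ants at (3,2),(0,1),(1,3)
  0 1 0 0
  0 0 0 1
  0 0 0 0
  0 3 2 0
After step 3: ants at (3,1),(0,2),(0,3)
  0 0 1 1
  0 0 0 0
  0 0 0 0
  0 4 1 0
After step 4: ants at (3,2),(0,3),(0,2)
  0 0 2 2
  0 0 0 0
  0 0 0 0
  0 3 2 0
After step 5: ants at (3,1),(0,2),(0,3)
  0 0 3 3
  0 0 0 0
  0 0 0 0
  0 4 1 0
After step 6: ants at (3,2),(0,3),(0,2)
  0 0 4 4
  0 0 0 0
  0 0 0 0
  0 3 2 0

0 0 4 4
0 0 0 0
0 0 0 0
0 3 2 0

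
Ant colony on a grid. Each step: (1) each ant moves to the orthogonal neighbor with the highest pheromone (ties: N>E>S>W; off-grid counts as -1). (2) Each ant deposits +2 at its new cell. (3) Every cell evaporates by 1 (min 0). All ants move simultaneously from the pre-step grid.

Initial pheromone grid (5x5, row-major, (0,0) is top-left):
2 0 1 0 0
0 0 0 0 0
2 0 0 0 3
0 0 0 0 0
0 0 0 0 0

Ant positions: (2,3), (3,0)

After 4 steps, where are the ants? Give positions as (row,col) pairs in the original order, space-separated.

Step 1: ant0:(2,3)->E->(2,4) | ant1:(3,0)->N->(2,0)
  grid max=4 at (2,4)
Step 2: ant0:(2,4)->N->(1,4) | ant1:(2,0)->N->(1,0)
  grid max=3 at (2,4)
Step 3: ant0:(1,4)->S->(2,4) | ant1:(1,0)->S->(2,0)
  grid max=4 at (2,4)
Step 4: ant0:(2,4)->N->(1,4) | ant1:(2,0)->N->(1,0)
  grid max=3 at (2,4)

(1,4) (1,0)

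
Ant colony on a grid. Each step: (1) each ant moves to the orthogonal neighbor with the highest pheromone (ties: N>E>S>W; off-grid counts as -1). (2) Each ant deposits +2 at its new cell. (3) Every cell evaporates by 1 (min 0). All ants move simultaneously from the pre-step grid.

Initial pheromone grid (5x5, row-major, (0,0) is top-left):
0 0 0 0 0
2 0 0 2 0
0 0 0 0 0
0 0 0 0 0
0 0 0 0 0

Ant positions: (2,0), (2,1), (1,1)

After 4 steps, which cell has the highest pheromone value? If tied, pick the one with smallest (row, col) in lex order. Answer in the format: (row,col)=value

Answer: (1,0)=10

Derivation:
Step 1: ant0:(2,0)->N->(1,0) | ant1:(2,1)->N->(1,1) | ant2:(1,1)->W->(1,0)
  grid max=5 at (1,0)
Step 2: ant0:(1,0)->E->(1,1) | ant1:(1,1)->W->(1,0) | ant2:(1,0)->E->(1,1)
  grid max=6 at (1,0)
Step 3: ant0:(1,1)->W->(1,0) | ant1:(1,0)->E->(1,1) | ant2:(1,1)->W->(1,0)
  grid max=9 at (1,0)
Step 4: ant0:(1,0)->E->(1,1) | ant1:(1,1)->W->(1,0) | ant2:(1,0)->E->(1,1)
  grid max=10 at (1,0)
Final grid:
  0 0 0 0 0
  10 8 0 0 0
  0 0 0 0 0
  0 0 0 0 0
  0 0 0 0 0
Max pheromone 10 at (1,0)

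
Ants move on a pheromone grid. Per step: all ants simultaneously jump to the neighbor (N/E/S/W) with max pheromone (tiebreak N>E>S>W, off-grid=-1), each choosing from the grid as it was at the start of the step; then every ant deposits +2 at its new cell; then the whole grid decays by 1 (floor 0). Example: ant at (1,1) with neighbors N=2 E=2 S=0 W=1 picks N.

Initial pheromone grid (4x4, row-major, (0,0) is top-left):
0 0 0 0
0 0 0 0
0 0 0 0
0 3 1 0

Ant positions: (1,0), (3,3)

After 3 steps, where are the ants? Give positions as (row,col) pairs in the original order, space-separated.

Step 1: ant0:(1,0)->N->(0,0) | ant1:(3,3)->W->(3,2)
  grid max=2 at (3,1)
Step 2: ant0:(0,0)->E->(0,1) | ant1:(3,2)->W->(3,1)
  grid max=3 at (3,1)
Step 3: ant0:(0,1)->E->(0,2) | ant1:(3,1)->E->(3,2)
  grid max=2 at (3,1)

(0,2) (3,2)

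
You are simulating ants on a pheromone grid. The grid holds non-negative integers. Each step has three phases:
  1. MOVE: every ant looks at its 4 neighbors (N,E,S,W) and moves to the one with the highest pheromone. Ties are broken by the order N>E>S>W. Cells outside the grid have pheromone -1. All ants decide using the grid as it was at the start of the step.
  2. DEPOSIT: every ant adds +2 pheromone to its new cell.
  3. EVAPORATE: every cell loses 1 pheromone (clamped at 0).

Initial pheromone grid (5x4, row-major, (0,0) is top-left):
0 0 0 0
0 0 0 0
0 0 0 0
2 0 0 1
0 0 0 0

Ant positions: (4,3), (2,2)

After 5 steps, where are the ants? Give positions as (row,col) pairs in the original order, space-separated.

Step 1: ant0:(4,3)->N->(3,3) | ant1:(2,2)->N->(1,2)
  grid max=2 at (3,3)
Step 2: ant0:(3,3)->N->(2,3) | ant1:(1,2)->N->(0,2)
  grid max=1 at (0,2)
Step 3: ant0:(2,3)->S->(3,3) | ant1:(0,2)->E->(0,3)
  grid max=2 at (3,3)
Step 4: ant0:(3,3)->N->(2,3) | ant1:(0,3)->S->(1,3)
  grid max=1 at (1,3)
Step 5: ant0:(2,3)->N->(1,3) | ant1:(1,3)->S->(2,3)
  grid max=2 at (1,3)

(1,3) (2,3)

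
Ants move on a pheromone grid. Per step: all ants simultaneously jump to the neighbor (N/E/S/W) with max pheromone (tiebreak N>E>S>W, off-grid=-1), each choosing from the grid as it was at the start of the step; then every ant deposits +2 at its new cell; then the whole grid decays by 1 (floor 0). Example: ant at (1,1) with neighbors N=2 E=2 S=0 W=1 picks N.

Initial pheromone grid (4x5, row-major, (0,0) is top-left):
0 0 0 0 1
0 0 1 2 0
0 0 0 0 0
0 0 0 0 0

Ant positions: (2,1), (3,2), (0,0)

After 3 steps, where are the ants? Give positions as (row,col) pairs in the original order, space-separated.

Step 1: ant0:(2,1)->N->(1,1) | ant1:(3,2)->N->(2,2) | ant2:(0,0)->E->(0,1)
  grid max=1 at (0,1)
Step 2: ant0:(1,1)->N->(0,1) | ant1:(2,2)->N->(1,2) | ant2:(0,1)->S->(1,1)
  grid max=2 at (0,1)
Step 3: ant0:(0,1)->S->(1,1) | ant1:(1,2)->W->(1,1) | ant2:(1,1)->N->(0,1)
  grid max=5 at (1,1)

(1,1) (1,1) (0,1)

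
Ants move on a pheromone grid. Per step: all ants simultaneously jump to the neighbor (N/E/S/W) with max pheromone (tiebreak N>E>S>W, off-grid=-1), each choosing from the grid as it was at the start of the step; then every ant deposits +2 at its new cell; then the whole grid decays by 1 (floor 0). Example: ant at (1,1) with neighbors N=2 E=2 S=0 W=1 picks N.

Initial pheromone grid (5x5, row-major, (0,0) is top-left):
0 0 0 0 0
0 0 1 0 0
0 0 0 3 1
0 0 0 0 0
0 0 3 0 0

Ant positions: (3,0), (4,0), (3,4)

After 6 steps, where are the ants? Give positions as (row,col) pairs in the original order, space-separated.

Step 1: ant0:(3,0)->N->(2,0) | ant1:(4,0)->N->(3,0) | ant2:(3,4)->N->(2,4)
  grid max=2 at (2,3)
Step 2: ant0:(2,0)->S->(3,0) | ant1:(3,0)->N->(2,0) | ant2:(2,4)->W->(2,3)
  grid max=3 at (2,3)
Step 3: ant0:(3,0)->N->(2,0) | ant1:(2,0)->S->(3,0) | ant2:(2,3)->E->(2,4)
  grid max=3 at (2,0)
Step 4: ant0:(2,0)->S->(3,0) | ant1:(3,0)->N->(2,0) | ant2:(2,4)->W->(2,3)
  grid max=4 at (2,0)
Step 5: ant0:(3,0)->N->(2,0) | ant1:(2,0)->S->(3,0) | ant2:(2,3)->E->(2,4)
  grid max=5 at (2,0)
Step 6: ant0:(2,0)->S->(3,0) | ant1:(3,0)->N->(2,0) | ant2:(2,4)->W->(2,3)
  grid max=6 at (2,0)

(3,0) (2,0) (2,3)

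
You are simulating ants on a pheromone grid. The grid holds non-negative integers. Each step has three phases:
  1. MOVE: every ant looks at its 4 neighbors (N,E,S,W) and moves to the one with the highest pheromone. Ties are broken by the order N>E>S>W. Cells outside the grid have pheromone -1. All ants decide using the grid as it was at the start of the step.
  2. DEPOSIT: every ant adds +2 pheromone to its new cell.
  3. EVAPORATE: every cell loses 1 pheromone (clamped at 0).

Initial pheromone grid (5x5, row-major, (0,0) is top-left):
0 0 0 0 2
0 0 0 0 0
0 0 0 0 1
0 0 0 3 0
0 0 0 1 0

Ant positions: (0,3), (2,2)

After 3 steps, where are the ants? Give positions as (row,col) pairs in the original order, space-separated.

Step 1: ant0:(0,3)->E->(0,4) | ant1:(2,2)->N->(1,2)
  grid max=3 at (0,4)
Step 2: ant0:(0,4)->S->(1,4) | ant1:(1,2)->N->(0,2)
  grid max=2 at (0,4)
Step 3: ant0:(1,4)->N->(0,4) | ant1:(0,2)->E->(0,3)
  grid max=3 at (0,4)

(0,4) (0,3)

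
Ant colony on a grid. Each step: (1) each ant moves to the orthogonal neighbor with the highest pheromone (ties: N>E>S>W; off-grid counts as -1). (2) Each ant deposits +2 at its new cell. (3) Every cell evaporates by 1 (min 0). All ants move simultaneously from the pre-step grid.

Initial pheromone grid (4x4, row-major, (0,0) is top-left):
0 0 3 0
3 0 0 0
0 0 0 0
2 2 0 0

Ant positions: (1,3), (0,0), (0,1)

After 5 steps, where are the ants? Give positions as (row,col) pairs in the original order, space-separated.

Step 1: ant0:(1,3)->N->(0,3) | ant1:(0,0)->S->(1,0) | ant2:(0,1)->E->(0,2)
  grid max=4 at (0,2)
Step 2: ant0:(0,3)->W->(0,2) | ant1:(1,0)->N->(0,0) | ant2:(0,2)->E->(0,3)
  grid max=5 at (0,2)
Step 3: ant0:(0,2)->E->(0,3) | ant1:(0,0)->S->(1,0) | ant2:(0,3)->W->(0,2)
  grid max=6 at (0,2)
Step 4: ant0:(0,3)->W->(0,2) | ant1:(1,0)->N->(0,0) | ant2:(0,2)->E->(0,3)
  grid max=7 at (0,2)
Step 5: ant0:(0,2)->E->(0,3) | ant1:(0,0)->S->(1,0) | ant2:(0,3)->W->(0,2)
  grid max=8 at (0,2)

(0,3) (1,0) (0,2)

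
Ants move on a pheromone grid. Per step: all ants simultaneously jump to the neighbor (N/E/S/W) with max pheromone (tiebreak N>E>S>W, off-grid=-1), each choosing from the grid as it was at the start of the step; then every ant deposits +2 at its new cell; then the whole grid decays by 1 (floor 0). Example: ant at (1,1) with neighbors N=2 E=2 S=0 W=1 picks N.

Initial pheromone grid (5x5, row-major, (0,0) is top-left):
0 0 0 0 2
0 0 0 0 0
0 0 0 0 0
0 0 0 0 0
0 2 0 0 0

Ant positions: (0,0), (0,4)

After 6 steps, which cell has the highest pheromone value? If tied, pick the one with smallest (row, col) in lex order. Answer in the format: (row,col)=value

Answer: (0,4)=6

Derivation:
Step 1: ant0:(0,0)->E->(0,1) | ant1:(0,4)->S->(1,4)
  grid max=1 at (0,1)
Step 2: ant0:(0,1)->E->(0,2) | ant1:(1,4)->N->(0,4)
  grid max=2 at (0,4)
Step 3: ant0:(0,2)->E->(0,3) | ant1:(0,4)->S->(1,4)
  grid max=1 at (0,3)
Step 4: ant0:(0,3)->E->(0,4) | ant1:(1,4)->N->(0,4)
  grid max=4 at (0,4)
Step 5: ant0:(0,4)->S->(1,4) | ant1:(0,4)->S->(1,4)
  grid max=3 at (0,4)
Step 6: ant0:(1,4)->N->(0,4) | ant1:(1,4)->N->(0,4)
  grid max=6 at (0,4)
Final grid:
  0 0 0 0 6
  0 0 0 0 2
  0 0 0 0 0
  0 0 0 0 0
  0 0 0 0 0
Max pheromone 6 at (0,4)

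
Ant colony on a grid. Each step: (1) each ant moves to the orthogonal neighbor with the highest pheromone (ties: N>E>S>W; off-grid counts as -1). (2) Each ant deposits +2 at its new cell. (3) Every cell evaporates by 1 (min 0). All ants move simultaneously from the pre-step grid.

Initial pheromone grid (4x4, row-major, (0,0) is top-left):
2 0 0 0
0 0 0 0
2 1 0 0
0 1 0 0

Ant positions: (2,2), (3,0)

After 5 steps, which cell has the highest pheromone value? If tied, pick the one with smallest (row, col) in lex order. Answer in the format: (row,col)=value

Answer: (2,0)=7

Derivation:
Step 1: ant0:(2,2)->W->(2,1) | ant1:(3,0)->N->(2,0)
  grid max=3 at (2,0)
Step 2: ant0:(2,1)->W->(2,0) | ant1:(2,0)->E->(2,1)
  grid max=4 at (2,0)
Step 3: ant0:(2,0)->E->(2,1) | ant1:(2,1)->W->(2,0)
  grid max=5 at (2,0)
Step 4: ant0:(2,1)->W->(2,0) | ant1:(2,0)->E->(2,1)
  grid max=6 at (2,0)
Step 5: ant0:(2,0)->E->(2,1) | ant1:(2,1)->W->(2,0)
  grid max=7 at (2,0)
Final grid:
  0 0 0 0
  0 0 0 0
  7 6 0 0
  0 0 0 0
Max pheromone 7 at (2,0)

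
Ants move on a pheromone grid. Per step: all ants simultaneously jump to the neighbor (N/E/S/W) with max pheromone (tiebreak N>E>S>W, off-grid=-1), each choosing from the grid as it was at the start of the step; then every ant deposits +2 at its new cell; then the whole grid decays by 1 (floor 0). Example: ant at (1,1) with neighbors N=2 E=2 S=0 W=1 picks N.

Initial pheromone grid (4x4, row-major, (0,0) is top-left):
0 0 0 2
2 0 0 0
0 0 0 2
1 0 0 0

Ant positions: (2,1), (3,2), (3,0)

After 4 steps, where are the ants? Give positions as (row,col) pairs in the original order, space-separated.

Step 1: ant0:(2,1)->N->(1,1) | ant1:(3,2)->N->(2,2) | ant2:(3,0)->N->(2,0)
  grid max=1 at (0,3)
Step 2: ant0:(1,1)->W->(1,0) | ant1:(2,2)->E->(2,3) | ant2:(2,0)->N->(1,0)
  grid max=4 at (1,0)
Step 3: ant0:(1,0)->N->(0,0) | ant1:(2,3)->N->(1,3) | ant2:(1,0)->N->(0,0)
  grid max=3 at (0,0)
Step 4: ant0:(0,0)->S->(1,0) | ant1:(1,3)->S->(2,3) | ant2:(0,0)->S->(1,0)
  grid max=6 at (1,0)

(1,0) (2,3) (1,0)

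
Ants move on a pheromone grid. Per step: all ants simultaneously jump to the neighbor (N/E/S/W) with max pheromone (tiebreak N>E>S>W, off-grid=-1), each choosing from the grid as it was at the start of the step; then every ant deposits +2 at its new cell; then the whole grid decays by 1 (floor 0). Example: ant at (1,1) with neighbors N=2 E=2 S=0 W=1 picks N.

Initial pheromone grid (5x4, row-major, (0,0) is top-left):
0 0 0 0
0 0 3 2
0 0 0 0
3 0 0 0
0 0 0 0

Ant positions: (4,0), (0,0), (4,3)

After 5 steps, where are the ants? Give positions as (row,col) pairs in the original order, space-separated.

Step 1: ant0:(4,0)->N->(3,0) | ant1:(0,0)->E->(0,1) | ant2:(4,3)->N->(3,3)
  grid max=4 at (3,0)
Step 2: ant0:(3,0)->N->(2,0) | ant1:(0,1)->E->(0,2) | ant2:(3,3)->N->(2,3)
  grid max=3 at (3,0)
Step 3: ant0:(2,0)->S->(3,0) | ant1:(0,2)->S->(1,2) | ant2:(2,3)->N->(1,3)
  grid max=4 at (3,0)
Step 4: ant0:(3,0)->N->(2,0) | ant1:(1,2)->E->(1,3) | ant2:(1,3)->W->(1,2)
  grid max=3 at (1,2)
Step 5: ant0:(2,0)->S->(3,0) | ant1:(1,3)->W->(1,2) | ant2:(1,2)->E->(1,3)
  grid max=4 at (1,2)

(3,0) (1,2) (1,3)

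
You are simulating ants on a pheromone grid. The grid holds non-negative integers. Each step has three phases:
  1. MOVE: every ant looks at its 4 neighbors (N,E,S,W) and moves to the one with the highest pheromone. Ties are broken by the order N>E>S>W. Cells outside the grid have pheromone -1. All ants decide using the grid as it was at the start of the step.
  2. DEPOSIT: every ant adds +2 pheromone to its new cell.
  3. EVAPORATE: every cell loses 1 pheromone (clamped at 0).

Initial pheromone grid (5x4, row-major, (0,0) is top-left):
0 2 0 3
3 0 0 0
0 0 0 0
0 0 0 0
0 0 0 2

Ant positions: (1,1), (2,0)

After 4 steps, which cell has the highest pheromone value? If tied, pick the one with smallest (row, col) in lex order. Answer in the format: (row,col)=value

Step 1: ant0:(1,1)->W->(1,0) | ant1:(2,0)->N->(1,0)
  grid max=6 at (1,0)
Step 2: ant0:(1,0)->N->(0,0) | ant1:(1,0)->N->(0,0)
  grid max=5 at (1,0)
Step 3: ant0:(0,0)->S->(1,0) | ant1:(0,0)->S->(1,0)
  grid max=8 at (1,0)
Step 4: ant0:(1,0)->N->(0,0) | ant1:(1,0)->N->(0,0)
  grid max=7 at (1,0)
Final grid:
  5 0 0 0
  7 0 0 0
  0 0 0 0
  0 0 0 0
  0 0 0 0
Max pheromone 7 at (1,0)

Answer: (1,0)=7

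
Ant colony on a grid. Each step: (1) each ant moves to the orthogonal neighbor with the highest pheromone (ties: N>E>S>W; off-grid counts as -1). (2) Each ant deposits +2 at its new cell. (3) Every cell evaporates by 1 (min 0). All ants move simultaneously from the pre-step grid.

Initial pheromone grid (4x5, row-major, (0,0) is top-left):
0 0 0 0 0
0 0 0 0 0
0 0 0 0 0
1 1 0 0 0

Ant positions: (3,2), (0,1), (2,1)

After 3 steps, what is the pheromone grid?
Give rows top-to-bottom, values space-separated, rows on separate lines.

After step 1: ants at (3,1),(0,2),(3,1)
  0 0 1 0 0
  0 0 0 0 0
  0 0 0 0 0
  0 4 0 0 0
After step 2: ants at (2,1),(0,3),(2,1)
  0 0 0 1 0
  0 0 0 0 0
  0 3 0 0 0
  0 3 0 0 0
After step 3: ants at (3,1),(0,4),(3,1)
  0 0 0 0 1
  0 0 0 0 0
  0 2 0 0 0
  0 6 0 0 0

0 0 0 0 1
0 0 0 0 0
0 2 0 0 0
0 6 0 0 0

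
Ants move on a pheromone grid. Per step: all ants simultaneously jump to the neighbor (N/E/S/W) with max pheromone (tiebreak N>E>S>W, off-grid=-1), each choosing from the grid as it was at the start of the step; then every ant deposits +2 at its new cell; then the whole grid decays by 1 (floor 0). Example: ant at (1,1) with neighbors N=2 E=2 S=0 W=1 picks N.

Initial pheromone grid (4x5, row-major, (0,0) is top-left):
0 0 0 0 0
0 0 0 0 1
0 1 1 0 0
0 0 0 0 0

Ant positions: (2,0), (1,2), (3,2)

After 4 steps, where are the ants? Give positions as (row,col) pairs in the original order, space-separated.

Step 1: ant0:(2,0)->E->(2,1) | ant1:(1,2)->S->(2,2) | ant2:(3,2)->N->(2,2)
  grid max=4 at (2,2)
Step 2: ant0:(2,1)->E->(2,2) | ant1:(2,2)->W->(2,1) | ant2:(2,2)->W->(2,1)
  grid max=5 at (2,1)
Step 3: ant0:(2,2)->W->(2,1) | ant1:(2,1)->E->(2,2) | ant2:(2,1)->E->(2,2)
  grid max=8 at (2,2)
Step 4: ant0:(2,1)->E->(2,2) | ant1:(2,2)->W->(2,1) | ant2:(2,2)->W->(2,1)
  grid max=9 at (2,1)

(2,2) (2,1) (2,1)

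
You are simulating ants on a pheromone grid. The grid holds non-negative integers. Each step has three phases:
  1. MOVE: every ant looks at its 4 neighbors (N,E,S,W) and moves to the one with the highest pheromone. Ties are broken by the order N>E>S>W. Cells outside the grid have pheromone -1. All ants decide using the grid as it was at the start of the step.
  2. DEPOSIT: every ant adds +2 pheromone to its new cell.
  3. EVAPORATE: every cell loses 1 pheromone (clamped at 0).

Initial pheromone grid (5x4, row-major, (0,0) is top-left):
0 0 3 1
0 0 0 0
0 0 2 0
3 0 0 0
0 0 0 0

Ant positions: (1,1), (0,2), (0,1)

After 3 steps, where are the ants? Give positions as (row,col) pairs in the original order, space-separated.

Step 1: ant0:(1,1)->N->(0,1) | ant1:(0,2)->E->(0,3) | ant2:(0,1)->E->(0,2)
  grid max=4 at (0,2)
Step 2: ant0:(0,1)->E->(0,2) | ant1:(0,3)->W->(0,2) | ant2:(0,2)->E->(0,3)
  grid max=7 at (0,2)
Step 3: ant0:(0,2)->E->(0,3) | ant1:(0,2)->E->(0,3) | ant2:(0,3)->W->(0,2)
  grid max=8 at (0,2)

(0,3) (0,3) (0,2)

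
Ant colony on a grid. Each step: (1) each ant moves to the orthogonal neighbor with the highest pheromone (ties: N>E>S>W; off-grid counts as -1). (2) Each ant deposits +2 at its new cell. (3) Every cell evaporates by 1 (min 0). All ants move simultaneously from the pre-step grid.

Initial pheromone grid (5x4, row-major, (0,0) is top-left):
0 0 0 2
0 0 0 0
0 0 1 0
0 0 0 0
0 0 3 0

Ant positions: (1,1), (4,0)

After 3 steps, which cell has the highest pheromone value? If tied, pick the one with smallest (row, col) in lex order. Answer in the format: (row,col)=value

Answer: (0,3)=1

Derivation:
Step 1: ant0:(1,1)->N->(0,1) | ant1:(4,0)->N->(3,0)
  grid max=2 at (4,2)
Step 2: ant0:(0,1)->E->(0,2) | ant1:(3,0)->N->(2,0)
  grid max=1 at (0,2)
Step 3: ant0:(0,2)->E->(0,3) | ant1:(2,0)->N->(1,0)
  grid max=1 at (0,3)
Final grid:
  0 0 0 1
  1 0 0 0
  0 0 0 0
  0 0 0 0
  0 0 0 0
Max pheromone 1 at (0,3)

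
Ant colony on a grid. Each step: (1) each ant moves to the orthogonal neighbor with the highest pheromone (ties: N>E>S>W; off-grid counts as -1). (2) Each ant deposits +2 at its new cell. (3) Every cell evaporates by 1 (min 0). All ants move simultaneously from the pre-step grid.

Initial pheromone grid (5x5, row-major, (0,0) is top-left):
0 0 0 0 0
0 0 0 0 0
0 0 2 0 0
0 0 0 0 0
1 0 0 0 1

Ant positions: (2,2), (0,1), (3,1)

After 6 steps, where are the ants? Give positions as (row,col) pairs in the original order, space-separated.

Step 1: ant0:(2,2)->N->(1,2) | ant1:(0,1)->E->(0,2) | ant2:(3,1)->N->(2,1)
  grid max=1 at (0,2)
Step 2: ant0:(1,2)->N->(0,2) | ant1:(0,2)->S->(1,2) | ant2:(2,1)->E->(2,2)
  grid max=2 at (0,2)
Step 3: ant0:(0,2)->S->(1,2) | ant1:(1,2)->N->(0,2) | ant2:(2,2)->N->(1,2)
  grid max=5 at (1,2)
Step 4: ant0:(1,2)->N->(0,2) | ant1:(0,2)->S->(1,2) | ant2:(1,2)->N->(0,2)
  grid max=6 at (0,2)
Step 5: ant0:(0,2)->S->(1,2) | ant1:(1,2)->N->(0,2) | ant2:(0,2)->S->(1,2)
  grid max=9 at (1,2)
Step 6: ant0:(1,2)->N->(0,2) | ant1:(0,2)->S->(1,2) | ant2:(1,2)->N->(0,2)
  grid max=10 at (0,2)

(0,2) (1,2) (0,2)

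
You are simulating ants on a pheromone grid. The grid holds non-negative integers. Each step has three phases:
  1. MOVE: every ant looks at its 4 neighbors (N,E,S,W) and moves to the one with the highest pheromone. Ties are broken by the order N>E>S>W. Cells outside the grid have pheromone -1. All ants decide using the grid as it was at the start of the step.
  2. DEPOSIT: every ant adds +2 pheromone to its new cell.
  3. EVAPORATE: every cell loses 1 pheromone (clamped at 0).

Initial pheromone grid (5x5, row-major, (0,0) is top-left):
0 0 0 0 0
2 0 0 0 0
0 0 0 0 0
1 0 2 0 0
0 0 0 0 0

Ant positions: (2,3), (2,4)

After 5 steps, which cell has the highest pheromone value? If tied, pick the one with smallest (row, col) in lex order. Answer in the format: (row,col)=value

Answer: (1,3)=5

Derivation:
Step 1: ant0:(2,3)->N->(1,3) | ant1:(2,4)->N->(1,4)
  grid max=1 at (1,0)
Step 2: ant0:(1,3)->E->(1,4) | ant1:(1,4)->W->(1,3)
  grid max=2 at (1,3)
Step 3: ant0:(1,4)->W->(1,3) | ant1:(1,3)->E->(1,4)
  grid max=3 at (1,3)
Step 4: ant0:(1,3)->E->(1,4) | ant1:(1,4)->W->(1,3)
  grid max=4 at (1,3)
Step 5: ant0:(1,4)->W->(1,3) | ant1:(1,3)->E->(1,4)
  grid max=5 at (1,3)
Final grid:
  0 0 0 0 0
  0 0 0 5 5
  0 0 0 0 0
  0 0 0 0 0
  0 0 0 0 0
Max pheromone 5 at (1,3)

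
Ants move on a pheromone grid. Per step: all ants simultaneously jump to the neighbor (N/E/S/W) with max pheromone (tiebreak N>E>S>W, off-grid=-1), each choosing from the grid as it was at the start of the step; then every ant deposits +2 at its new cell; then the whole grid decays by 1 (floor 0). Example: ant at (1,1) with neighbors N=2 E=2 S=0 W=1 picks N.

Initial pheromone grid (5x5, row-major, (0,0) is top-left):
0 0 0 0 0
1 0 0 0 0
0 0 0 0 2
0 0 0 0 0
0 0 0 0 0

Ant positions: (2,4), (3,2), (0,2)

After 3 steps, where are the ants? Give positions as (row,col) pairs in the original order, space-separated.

Step 1: ant0:(2,4)->N->(1,4) | ant1:(3,2)->N->(2,2) | ant2:(0,2)->E->(0,3)
  grid max=1 at (0,3)
Step 2: ant0:(1,4)->S->(2,4) | ant1:(2,2)->N->(1,2) | ant2:(0,3)->E->(0,4)
  grid max=2 at (2,4)
Step 3: ant0:(2,4)->N->(1,4) | ant1:(1,2)->N->(0,2) | ant2:(0,4)->S->(1,4)
  grid max=3 at (1,4)

(1,4) (0,2) (1,4)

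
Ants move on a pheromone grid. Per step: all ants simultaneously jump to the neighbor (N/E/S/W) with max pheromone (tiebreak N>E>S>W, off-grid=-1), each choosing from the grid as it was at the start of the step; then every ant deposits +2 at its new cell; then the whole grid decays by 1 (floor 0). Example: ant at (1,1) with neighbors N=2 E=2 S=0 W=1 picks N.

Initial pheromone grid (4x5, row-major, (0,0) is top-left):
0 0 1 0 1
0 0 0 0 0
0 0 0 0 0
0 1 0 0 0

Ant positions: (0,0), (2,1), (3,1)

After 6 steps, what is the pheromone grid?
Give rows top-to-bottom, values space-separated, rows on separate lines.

After step 1: ants at (0,1),(3,1),(2,1)
  0 1 0 0 0
  0 0 0 0 0
  0 1 0 0 0
  0 2 0 0 0
After step 2: ants at (0,2),(2,1),(3,1)
  0 0 1 0 0
  0 0 0 0 0
  0 2 0 0 0
  0 3 0 0 0
After step 3: ants at (0,3),(3,1),(2,1)
  0 0 0 1 0
  0 0 0 0 0
  0 3 0 0 0
  0 4 0 0 0
After step 4: ants at (0,4),(2,1),(3,1)
  0 0 0 0 1
  0 0 0 0 0
  0 4 0 0 0
  0 5 0 0 0
After step 5: ants at (1,4),(3,1),(2,1)
  0 0 0 0 0
  0 0 0 0 1
  0 5 0 0 0
  0 6 0 0 0
After step 6: ants at (0,4),(2,1),(3,1)
  0 0 0 0 1
  0 0 0 0 0
  0 6 0 0 0
  0 7 0 0 0

0 0 0 0 1
0 0 0 0 0
0 6 0 0 0
0 7 0 0 0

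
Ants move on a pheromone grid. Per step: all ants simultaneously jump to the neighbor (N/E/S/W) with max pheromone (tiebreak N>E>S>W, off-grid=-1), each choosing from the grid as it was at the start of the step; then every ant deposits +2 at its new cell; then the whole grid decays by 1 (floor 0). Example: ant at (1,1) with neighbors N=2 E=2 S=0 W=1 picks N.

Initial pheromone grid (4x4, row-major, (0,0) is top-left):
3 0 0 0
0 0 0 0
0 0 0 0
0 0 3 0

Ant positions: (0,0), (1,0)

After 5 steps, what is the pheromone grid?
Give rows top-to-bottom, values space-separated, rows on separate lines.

After step 1: ants at (0,1),(0,0)
  4 1 0 0
  0 0 0 0
  0 0 0 0
  0 0 2 0
After step 2: ants at (0,0),(0,1)
  5 2 0 0
  0 0 0 0
  0 0 0 0
  0 0 1 0
After step 3: ants at (0,1),(0,0)
  6 3 0 0
  0 0 0 0
  0 0 0 0
  0 0 0 0
After step 4: ants at (0,0),(0,1)
  7 4 0 0
  0 0 0 0
  0 0 0 0
  0 0 0 0
After step 5: ants at (0,1),(0,0)
  8 5 0 0
  0 0 0 0
  0 0 0 0
  0 0 0 0

8 5 0 0
0 0 0 0
0 0 0 0
0 0 0 0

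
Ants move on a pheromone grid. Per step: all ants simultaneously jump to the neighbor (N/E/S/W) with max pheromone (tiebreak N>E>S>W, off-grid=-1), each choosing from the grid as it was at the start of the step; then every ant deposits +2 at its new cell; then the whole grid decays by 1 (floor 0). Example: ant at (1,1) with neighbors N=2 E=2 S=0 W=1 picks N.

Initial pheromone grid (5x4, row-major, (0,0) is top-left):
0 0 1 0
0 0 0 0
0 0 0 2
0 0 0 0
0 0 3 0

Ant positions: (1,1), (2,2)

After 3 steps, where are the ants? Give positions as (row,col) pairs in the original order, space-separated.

Step 1: ant0:(1,1)->N->(0,1) | ant1:(2,2)->E->(2,3)
  grid max=3 at (2,3)
Step 2: ant0:(0,1)->E->(0,2) | ant1:(2,3)->N->(1,3)
  grid max=2 at (2,3)
Step 3: ant0:(0,2)->E->(0,3) | ant1:(1,3)->S->(2,3)
  grid max=3 at (2,3)

(0,3) (2,3)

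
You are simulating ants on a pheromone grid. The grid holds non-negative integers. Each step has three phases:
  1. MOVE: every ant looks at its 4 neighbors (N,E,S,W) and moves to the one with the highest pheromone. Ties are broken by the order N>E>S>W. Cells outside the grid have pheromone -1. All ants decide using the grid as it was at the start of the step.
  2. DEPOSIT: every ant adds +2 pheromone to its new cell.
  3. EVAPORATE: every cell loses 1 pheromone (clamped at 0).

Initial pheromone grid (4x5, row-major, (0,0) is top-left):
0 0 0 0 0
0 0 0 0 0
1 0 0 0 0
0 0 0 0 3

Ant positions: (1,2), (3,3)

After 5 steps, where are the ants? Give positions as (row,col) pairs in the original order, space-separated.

Step 1: ant0:(1,2)->N->(0,2) | ant1:(3,3)->E->(3,4)
  grid max=4 at (3,4)
Step 2: ant0:(0,2)->E->(0,3) | ant1:(3,4)->N->(2,4)
  grid max=3 at (3,4)
Step 3: ant0:(0,3)->E->(0,4) | ant1:(2,4)->S->(3,4)
  grid max=4 at (3,4)
Step 4: ant0:(0,4)->S->(1,4) | ant1:(3,4)->N->(2,4)
  grid max=3 at (3,4)
Step 5: ant0:(1,4)->S->(2,4) | ant1:(2,4)->S->(3,4)
  grid max=4 at (3,4)

(2,4) (3,4)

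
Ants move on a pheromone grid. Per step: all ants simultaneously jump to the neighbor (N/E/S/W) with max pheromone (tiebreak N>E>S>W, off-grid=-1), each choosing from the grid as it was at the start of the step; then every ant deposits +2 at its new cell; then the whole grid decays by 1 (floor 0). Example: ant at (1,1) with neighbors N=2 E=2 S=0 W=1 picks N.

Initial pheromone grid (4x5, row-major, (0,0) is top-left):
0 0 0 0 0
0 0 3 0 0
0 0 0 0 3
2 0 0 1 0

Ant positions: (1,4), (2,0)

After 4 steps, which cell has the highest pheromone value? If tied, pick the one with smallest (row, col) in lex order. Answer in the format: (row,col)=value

Answer: (2,4)=3

Derivation:
Step 1: ant0:(1,4)->S->(2,4) | ant1:(2,0)->S->(3,0)
  grid max=4 at (2,4)
Step 2: ant0:(2,4)->N->(1,4) | ant1:(3,0)->N->(2,0)
  grid max=3 at (2,4)
Step 3: ant0:(1,4)->S->(2,4) | ant1:(2,0)->S->(3,0)
  grid max=4 at (2,4)
Step 4: ant0:(2,4)->N->(1,4) | ant1:(3,0)->N->(2,0)
  grid max=3 at (2,4)
Final grid:
  0 0 0 0 0
  0 0 0 0 1
  1 0 0 0 3
  2 0 0 0 0
Max pheromone 3 at (2,4)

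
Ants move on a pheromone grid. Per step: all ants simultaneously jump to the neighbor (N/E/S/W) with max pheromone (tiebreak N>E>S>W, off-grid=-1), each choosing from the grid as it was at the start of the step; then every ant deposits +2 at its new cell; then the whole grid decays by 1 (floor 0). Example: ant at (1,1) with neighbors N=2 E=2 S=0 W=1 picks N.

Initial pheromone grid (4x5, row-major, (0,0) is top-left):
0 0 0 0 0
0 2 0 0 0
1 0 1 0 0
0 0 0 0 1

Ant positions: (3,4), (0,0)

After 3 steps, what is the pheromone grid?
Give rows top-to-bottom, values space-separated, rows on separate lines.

After step 1: ants at (2,4),(0,1)
  0 1 0 0 0
  0 1 0 0 0
  0 0 0 0 1
  0 0 0 0 0
After step 2: ants at (1,4),(1,1)
  0 0 0 0 0
  0 2 0 0 1
  0 0 0 0 0
  0 0 0 0 0
After step 3: ants at (0,4),(0,1)
  0 1 0 0 1
  0 1 0 0 0
  0 0 0 0 0
  0 0 0 0 0

0 1 0 0 1
0 1 0 0 0
0 0 0 0 0
0 0 0 0 0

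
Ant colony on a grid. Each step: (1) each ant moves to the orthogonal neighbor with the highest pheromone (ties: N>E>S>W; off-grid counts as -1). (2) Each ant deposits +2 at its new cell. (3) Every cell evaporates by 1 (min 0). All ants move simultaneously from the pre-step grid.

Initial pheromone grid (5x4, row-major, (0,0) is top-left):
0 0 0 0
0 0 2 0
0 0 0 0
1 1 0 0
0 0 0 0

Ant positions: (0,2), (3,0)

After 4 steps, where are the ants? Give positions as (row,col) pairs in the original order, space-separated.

Step 1: ant0:(0,2)->S->(1,2) | ant1:(3,0)->E->(3,1)
  grid max=3 at (1,2)
Step 2: ant0:(1,2)->N->(0,2) | ant1:(3,1)->N->(2,1)
  grid max=2 at (1,2)
Step 3: ant0:(0,2)->S->(1,2) | ant1:(2,1)->S->(3,1)
  grid max=3 at (1,2)
Step 4: ant0:(1,2)->N->(0,2) | ant1:(3,1)->N->(2,1)
  grid max=2 at (1,2)

(0,2) (2,1)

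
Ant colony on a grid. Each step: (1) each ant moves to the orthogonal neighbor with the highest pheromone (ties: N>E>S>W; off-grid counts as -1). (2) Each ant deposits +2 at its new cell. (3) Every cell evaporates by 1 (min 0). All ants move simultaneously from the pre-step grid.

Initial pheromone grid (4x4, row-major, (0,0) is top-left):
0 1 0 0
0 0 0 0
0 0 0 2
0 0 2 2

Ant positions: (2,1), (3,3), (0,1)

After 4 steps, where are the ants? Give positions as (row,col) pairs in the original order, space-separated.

Step 1: ant0:(2,1)->N->(1,1) | ant1:(3,3)->N->(2,3) | ant2:(0,1)->E->(0,2)
  grid max=3 at (2,3)
Step 2: ant0:(1,1)->N->(0,1) | ant1:(2,3)->S->(3,3) | ant2:(0,2)->E->(0,3)
  grid max=2 at (2,3)
Step 3: ant0:(0,1)->E->(0,2) | ant1:(3,3)->N->(2,3) | ant2:(0,3)->S->(1,3)
  grid max=3 at (2,3)
Step 4: ant0:(0,2)->E->(0,3) | ant1:(2,3)->N->(1,3) | ant2:(1,3)->S->(2,3)
  grid max=4 at (2,3)

(0,3) (1,3) (2,3)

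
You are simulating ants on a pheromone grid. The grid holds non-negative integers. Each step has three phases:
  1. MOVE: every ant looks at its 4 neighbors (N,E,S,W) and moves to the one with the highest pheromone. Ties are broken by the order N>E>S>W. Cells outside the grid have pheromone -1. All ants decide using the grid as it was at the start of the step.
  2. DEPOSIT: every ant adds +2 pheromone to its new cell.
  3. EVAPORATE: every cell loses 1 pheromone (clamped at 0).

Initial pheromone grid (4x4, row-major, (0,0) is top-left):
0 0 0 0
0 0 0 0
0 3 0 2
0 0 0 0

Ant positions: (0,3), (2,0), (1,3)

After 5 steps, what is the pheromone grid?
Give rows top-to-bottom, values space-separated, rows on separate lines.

After step 1: ants at (1,3),(2,1),(2,3)
  0 0 0 0
  0 0 0 1
  0 4 0 3
  0 0 0 0
After step 2: ants at (2,3),(1,1),(1,3)
  0 0 0 0
  0 1 0 2
  0 3 0 4
  0 0 0 0
After step 3: ants at (1,3),(2,1),(2,3)
  0 0 0 0
  0 0 0 3
  0 4 0 5
  0 0 0 0
After step 4: ants at (2,3),(1,1),(1,3)
  0 0 0 0
  0 1 0 4
  0 3 0 6
  0 0 0 0
After step 5: ants at (1,3),(2,1),(2,3)
  0 0 0 0
  0 0 0 5
  0 4 0 7
  0 0 0 0

0 0 0 0
0 0 0 5
0 4 0 7
0 0 0 0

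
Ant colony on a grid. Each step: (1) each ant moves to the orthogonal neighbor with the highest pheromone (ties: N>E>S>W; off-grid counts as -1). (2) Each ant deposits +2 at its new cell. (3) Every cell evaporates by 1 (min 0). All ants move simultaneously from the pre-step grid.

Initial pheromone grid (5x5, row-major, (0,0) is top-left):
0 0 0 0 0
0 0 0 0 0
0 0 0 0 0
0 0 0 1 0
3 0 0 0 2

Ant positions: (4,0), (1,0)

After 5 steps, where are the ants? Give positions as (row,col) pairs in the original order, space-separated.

Step 1: ant0:(4,0)->N->(3,0) | ant1:(1,0)->N->(0,0)
  grid max=2 at (4,0)
Step 2: ant0:(3,0)->S->(4,0) | ant1:(0,0)->E->(0,1)
  grid max=3 at (4,0)
Step 3: ant0:(4,0)->N->(3,0) | ant1:(0,1)->E->(0,2)
  grid max=2 at (4,0)
Step 4: ant0:(3,0)->S->(4,0) | ant1:(0,2)->E->(0,3)
  grid max=3 at (4,0)
Step 5: ant0:(4,0)->N->(3,0) | ant1:(0,3)->E->(0,4)
  grid max=2 at (4,0)

(3,0) (0,4)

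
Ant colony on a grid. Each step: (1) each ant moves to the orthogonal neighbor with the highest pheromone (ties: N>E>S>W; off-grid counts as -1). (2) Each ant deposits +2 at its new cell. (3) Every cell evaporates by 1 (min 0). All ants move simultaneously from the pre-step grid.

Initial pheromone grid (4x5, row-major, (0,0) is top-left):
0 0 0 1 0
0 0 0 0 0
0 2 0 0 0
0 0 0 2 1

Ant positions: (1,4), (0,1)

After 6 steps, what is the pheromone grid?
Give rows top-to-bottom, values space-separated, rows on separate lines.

After step 1: ants at (0,4),(0,2)
  0 0 1 0 1
  0 0 0 0 0
  0 1 0 0 0
  0 0 0 1 0
After step 2: ants at (1,4),(0,3)
  0 0 0 1 0
  0 0 0 0 1
  0 0 0 0 0
  0 0 0 0 0
After step 3: ants at (0,4),(0,4)
  0 0 0 0 3
  0 0 0 0 0
  0 0 0 0 0
  0 0 0 0 0
After step 4: ants at (1,4),(1,4)
  0 0 0 0 2
  0 0 0 0 3
  0 0 0 0 0
  0 0 0 0 0
After step 5: ants at (0,4),(0,4)
  0 0 0 0 5
  0 0 0 0 2
  0 0 0 0 0
  0 0 0 0 0
After step 6: ants at (1,4),(1,4)
  0 0 0 0 4
  0 0 0 0 5
  0 0 0 0 0
  0 0 0 0 0

0 0 0 0 4
0 0 0 0 5
0 0 0 0 0
0 0 0 0 0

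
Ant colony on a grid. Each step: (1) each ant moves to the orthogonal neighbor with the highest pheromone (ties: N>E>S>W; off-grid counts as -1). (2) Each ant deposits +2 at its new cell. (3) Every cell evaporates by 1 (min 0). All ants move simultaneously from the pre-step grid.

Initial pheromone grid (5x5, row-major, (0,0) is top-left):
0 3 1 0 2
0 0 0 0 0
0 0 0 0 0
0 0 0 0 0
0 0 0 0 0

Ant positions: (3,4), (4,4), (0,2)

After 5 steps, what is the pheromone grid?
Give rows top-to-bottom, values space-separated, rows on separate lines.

After step 1: ants at (2,4),(3,4),(0,1)
  0 4 0 0 1
  0 0 0 0 0
  0 0 0 0 1
  0 0 0 0 1
  0 0 0 0 0
After step 2: ants at (3,4),(2,4),(0,2)
  0 3 1 0 0
  0 0 0 0 0
  0 0 0 0 2
  0 0 0 0 2
  0 0 0 0 0
After step 3: ants at (2,4),(3,4),(0,1)
  0 4 0 0 0
  0 0 0 0 0
  0 0 0 0 3
  0 0 0 0 3
  0 0 0 0 0
After step 4: ants at (3,4),(2,4),(0,2)
  0 3 1 0 0
  0 0 0 0 0
  0 0 0 0 4
  0 0 0 0 4
  0 0 0 0 0
After step 5: ants at (2,4),(3,4),(0,1)
  0 4 0 0 0
  0 0 0 0 0
  0 0 0 0 5
  0 0 0 0 5
  0 0 0 0 0

0 4 0 0 0
0 0 0 0 0
0 0 0 0 5
0 0 0 0 5
0 0 0 0 0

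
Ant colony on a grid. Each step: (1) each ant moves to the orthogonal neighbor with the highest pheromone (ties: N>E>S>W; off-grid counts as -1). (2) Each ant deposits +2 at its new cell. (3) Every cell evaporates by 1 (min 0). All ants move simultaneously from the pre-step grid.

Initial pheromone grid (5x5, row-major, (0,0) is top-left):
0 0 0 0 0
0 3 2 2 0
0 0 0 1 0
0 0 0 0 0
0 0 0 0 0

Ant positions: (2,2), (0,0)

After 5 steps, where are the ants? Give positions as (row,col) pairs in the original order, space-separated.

Step 1: ant0:(2,2)->N->(1,2) | ant1:(0,0)->E->(0,1)
  grid max=3 at (1,2)
Step 2: ant0:(1,2)->W->(1,1) | ant1:(0,1)->S->(1,1)
  grid max=5 at (1,1)
Step 3: ant0:(1,1)->E->(1,2) | ant1:(1,1)->E->(1,2)
  grid max=5 at (1,2)
Step 4: ant0:(1,2)->W->(1,1) | ant1:(1,2)->W->(1,1)
  grid max=7 at (1,1)
Step 5: ant0:(1,1)->E->(1,2) | ant1:(1,1)->E->(1,2)
  grid max=7 at (1,2)

(1,2) (1,2)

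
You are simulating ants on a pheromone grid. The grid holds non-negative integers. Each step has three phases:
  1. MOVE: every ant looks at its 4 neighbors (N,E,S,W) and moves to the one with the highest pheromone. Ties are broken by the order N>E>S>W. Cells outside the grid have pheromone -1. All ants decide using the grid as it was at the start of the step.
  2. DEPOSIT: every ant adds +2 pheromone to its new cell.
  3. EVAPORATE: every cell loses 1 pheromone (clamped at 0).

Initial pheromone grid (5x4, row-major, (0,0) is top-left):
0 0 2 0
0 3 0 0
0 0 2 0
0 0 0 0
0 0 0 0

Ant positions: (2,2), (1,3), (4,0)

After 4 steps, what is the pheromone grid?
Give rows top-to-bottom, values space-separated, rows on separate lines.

After step 1: ants at (1,2),(0,3),(3,0)
  0 0 1 1
  0 2 1 0
  0 0 1 0
  1 0 0 0
  0 0 0 0
After step 2: ants at (1,1),(0,2),(2,0)
  0 0 2 0
  0 3 0 0
  1 0 0 0
  0 0 0 0
  0 0 0 0
After step 3: ants at (0,1),(0,3),(1,0)
  0 1 1 1
  1 2 0 0
  0 0 0 0
  0 0 0 0
  0 0 0 0
After step 4: ants at (1,1),(0,2),(1,1)
  0 0 2 0
  0 5 0 0
  0 0 0 0
  0 0 0 0
  0 0 0 0

0 0 2 0
0 5 0 0
0 0 0 0
0 0 0 0
0 0 0 0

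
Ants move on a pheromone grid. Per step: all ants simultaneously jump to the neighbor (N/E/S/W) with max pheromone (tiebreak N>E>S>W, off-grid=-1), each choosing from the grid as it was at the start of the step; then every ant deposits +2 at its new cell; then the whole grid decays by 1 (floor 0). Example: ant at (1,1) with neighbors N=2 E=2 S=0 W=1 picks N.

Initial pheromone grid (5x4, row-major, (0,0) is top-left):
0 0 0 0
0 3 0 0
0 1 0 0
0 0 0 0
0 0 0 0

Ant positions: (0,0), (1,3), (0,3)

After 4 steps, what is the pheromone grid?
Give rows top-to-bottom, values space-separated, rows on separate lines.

After step 1: ants at (0,1),(0,3),(1,3)
  0 1 0 1
  0 2 0 1
  0 0 0 0
  0 0 0 0
  0 0 0 0
After step 2: ants at (1,1),(1,3),(0,3)
  0 0 0 2
  0 3 0 2
  0 0 0 0
  0 0 0 0
  0 0 0 0
After step 3: ants at (0,1),(0,3),(1,3)
  0 1 0 3
  0 2 0 3
  0 0 0 0
  0 0 0 0
  0 0 0 0
After step 4: ants at (1,1),(1,3),(0,3)
  0 0 0 4
  0 3 0 4
  0 0 0 0
  0 0 0 0
  0 0 0 0

0 0 0 4
0 3 0 4
0 0 0 0
0 0 0 0
0 0 0 0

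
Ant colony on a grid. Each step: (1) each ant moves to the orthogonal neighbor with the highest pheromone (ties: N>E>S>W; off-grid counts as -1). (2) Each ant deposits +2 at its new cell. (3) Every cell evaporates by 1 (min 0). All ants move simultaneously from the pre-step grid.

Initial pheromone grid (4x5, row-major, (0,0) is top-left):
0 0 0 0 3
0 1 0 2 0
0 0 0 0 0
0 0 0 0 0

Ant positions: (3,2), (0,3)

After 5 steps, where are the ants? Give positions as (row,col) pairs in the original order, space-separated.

Step 1: ant0:(3,2)->N->(2,2) | ant1:(0,3)->E->(0,4)
  grid max=4 at (0,4)
Step 2: ant0:(2,2)->N->(1,2) | ant1:(0,4)->S->(1,4)
  grid max=3 at (0,4)
Step 3: ant0:(1,2)->N->(0,2) | ant1:(1,4)->N->(0,4)
  grid max=4 at (0,4)
Step 4: ant0:(0,2)->E->(0,3) | ant1:(0,4)->S->(1,4)
  grid max=3 at (0,4)
Step 5: ant0:(0,3)->E->(0,4) | ant1:(1,4)->N->(0,4)
  grid max=6 at (0,4)

(0,4) (0,4)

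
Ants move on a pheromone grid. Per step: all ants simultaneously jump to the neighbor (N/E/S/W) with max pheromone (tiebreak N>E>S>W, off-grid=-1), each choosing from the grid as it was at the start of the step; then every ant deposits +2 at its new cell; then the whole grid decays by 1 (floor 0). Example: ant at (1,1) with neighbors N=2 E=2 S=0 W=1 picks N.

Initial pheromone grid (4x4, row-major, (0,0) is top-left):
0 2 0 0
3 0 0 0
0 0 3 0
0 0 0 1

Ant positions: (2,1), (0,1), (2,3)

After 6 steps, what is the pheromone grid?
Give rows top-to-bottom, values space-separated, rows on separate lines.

After step 1: ants at (2,2),(0,2),(2,2)
  0 1 1 0
  2 0 0 0
  0 0 6 0
  0 0 0 0
After step 2: ants at (1,2),(0,1),(1,2)
  0 2 0 0
  1 0 3 0
  0 0 5 0
  0 0 0 0
After step 3: ants at (2,2),(0,2),(2,2)
  0 1 1 0
  0 0 2 0
  0 0 8 0
  0 0 0 0
After step 4: ants at (1,2),(1,2),(1,2)
  0 0 0 0
  0 0 7 0
  0 0 7 0
  0 0 0 0
After step 5: ants at (2,2),(2,2),(2,2)
  0 0 0 0
  0 0 6 0
  0 0 12 0
  0 0 0 0
After step 6: ants at (1,2),(1,2),(1,2)
  0 0 0 0
  0 0 11 0
  0 0 11 0
  0 0 0 0

0 0 0 0
0 0 11 0
0 0 11 0
0 0 0 0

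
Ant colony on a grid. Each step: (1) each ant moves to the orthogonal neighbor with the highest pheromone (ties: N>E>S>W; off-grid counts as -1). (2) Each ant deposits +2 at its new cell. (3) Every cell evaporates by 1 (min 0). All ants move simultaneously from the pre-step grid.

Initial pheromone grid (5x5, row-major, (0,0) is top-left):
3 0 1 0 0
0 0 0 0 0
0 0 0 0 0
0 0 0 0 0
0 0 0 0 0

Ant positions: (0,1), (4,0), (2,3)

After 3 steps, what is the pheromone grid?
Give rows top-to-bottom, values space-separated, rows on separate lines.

After step 1: ants at (0,0),(3,0),(1,3)
  4 0 0 0 0
  0 0 0 1 0
  0 0 0 0 0
  1 0 0 0 0
  0 0 0 0 0
After step 2: ants at (0,1),(2,0),(0,3)
  3 1 0 1 0
  0 0 0 0 0
  1 0 0 0 0
  0 0 0 0 0
  0 0 0 0 0
After step 3: ants at (0,0),(1,0),(0,4)
  4 0 0 0 1
  1 0 0 0 0
  0 0 0 0 0
  0 0 0 0 0
  0 0 0 0 0

4 0 0 0 1
1 0 0 0 0
0 0 0 0 0
0 0 0 0 0
0 0 0 0 0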